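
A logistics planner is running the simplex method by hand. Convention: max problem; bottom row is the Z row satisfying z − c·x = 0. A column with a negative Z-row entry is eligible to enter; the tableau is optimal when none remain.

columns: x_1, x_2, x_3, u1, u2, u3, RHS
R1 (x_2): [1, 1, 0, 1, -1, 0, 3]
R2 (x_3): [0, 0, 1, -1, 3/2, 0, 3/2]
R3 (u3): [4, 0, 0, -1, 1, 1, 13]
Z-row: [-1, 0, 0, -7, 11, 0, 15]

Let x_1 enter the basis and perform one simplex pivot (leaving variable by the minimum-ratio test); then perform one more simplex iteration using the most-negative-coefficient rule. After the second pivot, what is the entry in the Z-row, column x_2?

Ratio test on column x_1 — row 1: 3/1 = 3; row 2: entry 0 ≤ 0; row 3: 13/4 = 13/4. Minimum is 3 at row 1 (x_2 leaves); pivot element 1.
Divide row 1 by 1; eliminate column x_1 from the other rows.
Second iteration: most negative Z-row entry is -6 in column u1, so u1 enters.
Ratio test on column u1 — row 1: 3/1 = 3; row 2: entry -1 ≤ 0; row 3: entry -5 ≤ 0. Minimum is 3 at row 1 (x_1 leaves); pivot element 1.
Divide row 1 by 1; eliminate column u1 from the other rows.
After both pivots, the entry at the Z-row, column x_2 is 7.

7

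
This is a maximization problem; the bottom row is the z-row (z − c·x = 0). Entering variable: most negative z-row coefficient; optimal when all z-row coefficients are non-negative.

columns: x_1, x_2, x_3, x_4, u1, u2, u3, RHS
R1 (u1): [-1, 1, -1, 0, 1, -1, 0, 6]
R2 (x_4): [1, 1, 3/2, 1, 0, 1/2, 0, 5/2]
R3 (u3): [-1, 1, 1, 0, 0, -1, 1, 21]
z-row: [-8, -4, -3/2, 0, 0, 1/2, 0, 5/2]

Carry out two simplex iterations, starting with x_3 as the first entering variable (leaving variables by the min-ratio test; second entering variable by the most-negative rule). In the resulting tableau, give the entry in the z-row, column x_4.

8

Ratio test on column x_3 — row 1: entry -1 ≤ 0; row 2: (5/2)/(3/2) = 5/3; row 3: 21/1 = 21. Minimum is 5/3 at row 2 (x_4 leaves); pivot element 3/2.
Divide row 2 by 3/2; eliminate column x_3 from the other rows.
Second iteration: most negative z-row entry is -7 in column x_1, so x_1 enters.
Ratio test on column x_1 — row 1: entry -1/3 ≤ 0; row 2: (5/3)/(2/3) = 5/2; row 3: entry -5/3 ≤ 0. Minimum is 5/2 at row 2 (x_3 leaves); pivot element 2/3.
Divide row 2 by 2/3; eliminate column x_1 from the other rows.
After both pivots, the entry at the z-row, column x_4 is 8.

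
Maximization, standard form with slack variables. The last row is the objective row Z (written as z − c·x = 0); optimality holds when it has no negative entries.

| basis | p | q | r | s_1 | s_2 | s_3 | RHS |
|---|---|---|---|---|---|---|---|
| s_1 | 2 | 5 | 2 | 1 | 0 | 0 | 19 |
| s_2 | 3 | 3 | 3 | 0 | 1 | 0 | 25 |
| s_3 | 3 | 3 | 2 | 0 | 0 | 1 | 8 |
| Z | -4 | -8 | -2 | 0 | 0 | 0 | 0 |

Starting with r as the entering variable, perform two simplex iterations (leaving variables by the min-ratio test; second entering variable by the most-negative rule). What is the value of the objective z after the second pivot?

64/3

Ratio test on column r — row 1: 19/2 = 19/2; row 2: 25/3 = 25/3; row 3: 8/2 = 4. Minimum is 4 at row 3 (s_3 leaves); pivot element 2.
Pivot on row 3; the Z-row RHS becomes 0 − (-2)·4 = 8.
Next entering variable (most negative Z-row entry -5): q.
Ratio test on column q — row 1: 11/2 = 11/2; row 2: entry -3/2 ≤ 0; row 3: 4/(3/2) = 8/3. Minimum is 8/3 at row 3 (r leaves); pivot element 3/2.
After the second pivot the Z-row RHS is 8 − (-5)·(8/3) = 64/3.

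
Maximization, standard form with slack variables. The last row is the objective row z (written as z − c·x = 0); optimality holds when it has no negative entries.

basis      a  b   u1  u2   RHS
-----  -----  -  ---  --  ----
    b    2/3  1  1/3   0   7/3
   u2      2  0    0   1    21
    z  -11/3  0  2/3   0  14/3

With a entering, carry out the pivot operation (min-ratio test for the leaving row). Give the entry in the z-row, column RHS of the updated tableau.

35/2

Ratio test on column a — row 1: (7/3)/(2/3) = 7/2; row 2: 21/2 = 21/2. Minimum is 7/2 at row 1 (b leaves); pivot element 2/3.
Divide row 1 by 2/3; eliminate column a from the other rows.
z-row update in column RHS: 14/3 − (-11/3)·(7/2) = 35/2.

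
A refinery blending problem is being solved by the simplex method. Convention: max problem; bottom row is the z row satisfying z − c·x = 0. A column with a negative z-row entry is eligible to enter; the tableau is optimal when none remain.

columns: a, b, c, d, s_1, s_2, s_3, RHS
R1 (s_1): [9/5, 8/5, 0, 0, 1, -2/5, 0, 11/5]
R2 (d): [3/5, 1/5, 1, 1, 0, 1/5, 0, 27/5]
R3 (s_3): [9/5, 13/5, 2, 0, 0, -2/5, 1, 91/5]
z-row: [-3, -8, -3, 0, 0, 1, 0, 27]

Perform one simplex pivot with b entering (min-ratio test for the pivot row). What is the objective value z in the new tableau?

Ratio test on column b — row 1: (11/5)/(8/5) = 11/8; row 2: (27/5)/(1/5) = 27; row 3: (91/5)/(13/5) = 7. Minimum is 11/8 at row 1 (s_1 leaves); pivot element 8/5.
Pivot on row 1; the z-row RHS becomes 27 − (-8)·(11/8) = 38.

38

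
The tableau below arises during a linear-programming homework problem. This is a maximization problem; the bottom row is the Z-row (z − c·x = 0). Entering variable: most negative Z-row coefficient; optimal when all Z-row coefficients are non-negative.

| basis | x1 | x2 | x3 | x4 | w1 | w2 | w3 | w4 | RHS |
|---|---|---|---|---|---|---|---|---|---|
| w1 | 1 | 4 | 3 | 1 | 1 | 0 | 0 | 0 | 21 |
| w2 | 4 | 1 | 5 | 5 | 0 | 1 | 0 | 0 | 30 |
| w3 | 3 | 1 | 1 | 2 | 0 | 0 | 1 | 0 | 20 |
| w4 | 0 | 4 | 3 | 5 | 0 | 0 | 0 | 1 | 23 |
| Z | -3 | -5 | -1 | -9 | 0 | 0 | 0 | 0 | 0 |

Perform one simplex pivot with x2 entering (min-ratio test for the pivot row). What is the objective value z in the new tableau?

105/4

Ratio test on column x2 — row 1: 21/4 = 21/4; row 2: 30/1 = 30; row 3: 20/1 = 20; row 4: 23/4 = 23/4. Minimum is 21/4 at row 1 (w1 leaves); pivot element 4.
Pivot on row 1; the Z-row RHS becomes 0 − (-5)·(21/4) = 105/4.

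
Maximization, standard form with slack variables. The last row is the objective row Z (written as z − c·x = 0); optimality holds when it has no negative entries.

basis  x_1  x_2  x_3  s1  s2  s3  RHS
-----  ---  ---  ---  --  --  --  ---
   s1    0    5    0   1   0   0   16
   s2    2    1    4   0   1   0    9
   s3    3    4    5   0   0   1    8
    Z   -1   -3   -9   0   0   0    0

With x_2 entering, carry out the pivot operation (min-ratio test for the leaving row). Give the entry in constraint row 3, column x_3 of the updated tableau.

Ratio test on column x_2 — row 1: 16/5 = 16/5; row 2: 9/1 = 9; row 3: 8/4 = 2. Minimum is 2 at row 3 (s3 leaves); pivot element 4.
Divide row 3 by 4; eliminate column x_2 from the other rows.
In the new row 3, the x_3 entry is the old entry divided by the pivot: 5/4 = 5/4.

5/4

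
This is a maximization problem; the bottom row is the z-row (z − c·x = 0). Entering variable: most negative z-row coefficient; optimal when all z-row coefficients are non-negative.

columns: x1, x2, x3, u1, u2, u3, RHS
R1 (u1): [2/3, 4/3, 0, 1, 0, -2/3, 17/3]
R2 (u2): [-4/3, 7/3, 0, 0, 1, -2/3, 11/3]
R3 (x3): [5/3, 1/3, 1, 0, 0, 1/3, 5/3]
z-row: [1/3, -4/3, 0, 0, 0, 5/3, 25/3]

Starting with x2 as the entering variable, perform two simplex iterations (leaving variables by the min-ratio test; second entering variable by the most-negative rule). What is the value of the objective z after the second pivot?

139/13

Ratio test on column x2 — row 1: (17/3)/(4/3) = 17/4; row 2: (11/3)/(7/3) = 11/7; row 3: (5/3)/(1/3) = 5. Minimum is 11/7 at row 2 (u2 leaves); pivot element 7/3.
Pivot on row 2; the z-row RHS becomes 25/3 − (-4/3)·(11/7) = 73/7.
Next entering variable (most negative z-row entry -3/7): x1.
Ratio test on column x1 — row 1: (25/7)/(10/7) = 5/2; row 2: entry -4/7 ≤ 0; row 3: (8/7)/(13/7) = 8/13. Minimum is 8/13 at row 3 (x3 leaves); pivot element 13/7.
After the second pivot the z-row RHS is 73/7 − (-3/7)·(8/13) = 139/13.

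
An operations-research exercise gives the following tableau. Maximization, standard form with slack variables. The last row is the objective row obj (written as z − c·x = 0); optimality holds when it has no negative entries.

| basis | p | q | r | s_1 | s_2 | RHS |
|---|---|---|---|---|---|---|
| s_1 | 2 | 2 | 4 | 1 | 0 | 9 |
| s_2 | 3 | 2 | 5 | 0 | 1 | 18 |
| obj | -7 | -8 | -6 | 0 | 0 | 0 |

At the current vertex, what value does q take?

q is not in the basis, so in the current basic feasible solution q = 0.

0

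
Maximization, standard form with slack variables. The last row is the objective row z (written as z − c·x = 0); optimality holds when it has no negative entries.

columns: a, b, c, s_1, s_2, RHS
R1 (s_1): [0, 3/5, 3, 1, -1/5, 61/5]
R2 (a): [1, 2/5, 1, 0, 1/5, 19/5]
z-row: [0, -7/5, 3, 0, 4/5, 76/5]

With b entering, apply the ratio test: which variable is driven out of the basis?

a

Column b entries and ratios — s_1: (61/5)/(3/5) = 61/3; a: (19/5)/(2/5) = 19/2.
Smallest ratio is 19/2 in the row of a, so a leaves.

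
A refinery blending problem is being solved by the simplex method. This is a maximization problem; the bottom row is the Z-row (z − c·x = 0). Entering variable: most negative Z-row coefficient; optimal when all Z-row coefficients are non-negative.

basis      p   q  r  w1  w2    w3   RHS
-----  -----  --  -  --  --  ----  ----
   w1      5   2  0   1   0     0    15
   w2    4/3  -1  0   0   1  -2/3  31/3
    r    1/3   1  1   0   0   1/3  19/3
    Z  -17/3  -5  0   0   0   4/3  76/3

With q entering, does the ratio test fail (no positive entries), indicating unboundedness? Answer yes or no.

Column q has positive entries in row(s) 1, 3, so the ratio test bounds it — not unbounded.

no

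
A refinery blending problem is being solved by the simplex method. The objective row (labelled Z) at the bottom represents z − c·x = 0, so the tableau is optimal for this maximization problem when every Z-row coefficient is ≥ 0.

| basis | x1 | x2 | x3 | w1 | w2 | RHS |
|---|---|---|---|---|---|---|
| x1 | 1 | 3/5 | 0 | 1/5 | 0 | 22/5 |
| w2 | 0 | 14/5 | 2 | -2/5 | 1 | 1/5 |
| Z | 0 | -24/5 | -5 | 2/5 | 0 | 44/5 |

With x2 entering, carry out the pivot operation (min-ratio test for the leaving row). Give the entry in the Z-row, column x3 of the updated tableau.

-11/7

Ratio test on column x2 — row 1: (22/5)/(3/5) = 22/3; row 2: (1/5)/(14/5) = 1/14. Minimum is 1/14 at row 2 (w2 leaves); pivot element 14/5.
Divide row 2 by 14/5; eliminate column x2 from the other rows.
Z-row update in column x3: -5 − (-24/5)·(5/7) = -11/7.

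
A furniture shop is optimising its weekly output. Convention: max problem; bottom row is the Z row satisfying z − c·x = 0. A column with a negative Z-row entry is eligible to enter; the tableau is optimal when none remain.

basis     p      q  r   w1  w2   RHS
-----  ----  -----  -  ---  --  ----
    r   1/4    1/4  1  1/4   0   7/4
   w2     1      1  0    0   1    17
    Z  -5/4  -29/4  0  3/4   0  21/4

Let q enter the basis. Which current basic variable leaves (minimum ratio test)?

Column q entries and ratios — r: (7/4)/(1/4) = 7; w2: 17/1 = 17.
Smallest ratio is 7 in the row of r, so r leaves.

r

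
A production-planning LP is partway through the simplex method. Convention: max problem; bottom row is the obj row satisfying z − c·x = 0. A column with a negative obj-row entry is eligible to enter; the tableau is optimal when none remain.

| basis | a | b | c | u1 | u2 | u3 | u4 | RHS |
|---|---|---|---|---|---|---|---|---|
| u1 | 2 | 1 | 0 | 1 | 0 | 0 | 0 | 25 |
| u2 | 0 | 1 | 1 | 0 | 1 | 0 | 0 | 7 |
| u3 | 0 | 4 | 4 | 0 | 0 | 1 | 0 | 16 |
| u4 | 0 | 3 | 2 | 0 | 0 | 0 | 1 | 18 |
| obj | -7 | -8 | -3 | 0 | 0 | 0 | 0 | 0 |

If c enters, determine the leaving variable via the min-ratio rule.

u3

Column c entries and ratios — u1: 0 ≤ 0, skip; u2: 7/1 = 7; u3: 16/4 = 4; u4: 18/2 = 9.
Smallest ratio is 4 in the row of u3, so u3 leaves.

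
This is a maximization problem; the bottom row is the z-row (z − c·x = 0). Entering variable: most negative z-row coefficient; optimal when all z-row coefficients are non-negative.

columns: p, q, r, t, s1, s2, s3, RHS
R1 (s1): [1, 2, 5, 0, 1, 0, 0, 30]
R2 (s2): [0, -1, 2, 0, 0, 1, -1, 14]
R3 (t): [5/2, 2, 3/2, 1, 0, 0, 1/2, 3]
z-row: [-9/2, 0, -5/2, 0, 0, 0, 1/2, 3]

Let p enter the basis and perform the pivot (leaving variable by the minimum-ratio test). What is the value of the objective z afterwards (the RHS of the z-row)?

42/5

Ratio test on column p — row 1: 30/1 = 30; row 2: entry 0 ≤ 0; row 3: 3/(5/2) = 6/5. Minimum is 6/5 at row 3 (t leaves); pivot element 5/2.
Pivot on row 3; the z-row RHS becomes 3 − (-9/2)·(6/5) = 42/5.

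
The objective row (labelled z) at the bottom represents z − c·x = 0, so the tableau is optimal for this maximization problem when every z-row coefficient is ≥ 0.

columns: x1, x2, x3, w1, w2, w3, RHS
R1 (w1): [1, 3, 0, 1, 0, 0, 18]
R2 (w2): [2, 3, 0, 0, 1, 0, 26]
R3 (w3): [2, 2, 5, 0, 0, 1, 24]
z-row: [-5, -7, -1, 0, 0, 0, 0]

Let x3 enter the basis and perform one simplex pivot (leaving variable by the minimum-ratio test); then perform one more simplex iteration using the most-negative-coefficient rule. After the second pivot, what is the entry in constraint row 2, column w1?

-1

Ratio test on column x3 — row 1: entry 0 ≤ 0; row 2: entry 0 ≤ 0; row 3: 24/5 = 24/5. Minimum is 24/5 at row 3 (w3 leaves); pivot element 5.
Divide row 3 by 5; eliminate column x3 from the other rows.
Second iteration: most negative z-row entry is -33/5 in column x2, so x2 enters.
Ratio test on column x2 — row 1: 18/3 = 6; row 2: 26/3 = 26/3; row 3: (24/5)/(2/5) = 12. Minimum is 6 at row 1 (w1 leaves); pivot element 3.
Divide row 1 by 3; eliminate column x2 from the other rows.
After both pivots, the entry at constraint row 2, column w1 is -1.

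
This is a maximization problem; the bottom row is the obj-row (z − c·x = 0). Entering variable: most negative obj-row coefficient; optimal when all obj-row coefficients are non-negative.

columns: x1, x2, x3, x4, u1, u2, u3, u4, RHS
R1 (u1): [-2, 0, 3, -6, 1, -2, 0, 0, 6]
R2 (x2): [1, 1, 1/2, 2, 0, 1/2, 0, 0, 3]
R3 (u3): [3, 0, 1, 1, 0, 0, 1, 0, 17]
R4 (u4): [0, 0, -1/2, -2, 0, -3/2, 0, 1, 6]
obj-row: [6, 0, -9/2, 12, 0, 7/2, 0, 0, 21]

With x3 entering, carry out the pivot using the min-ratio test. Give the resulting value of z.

Ratio test on column x3 — row 1: 6/3 = 2; row 2: 3/(1/2) = 6; row 3: 17/1 = 17; row 4: entry -1/2 ≤ 0. Minimum is 2 at row 1 (u1 leaves); pivot element 3.
Pivot on row 1; the obj-row RHS becomes 21 − (-9/2)·2 = 30.

30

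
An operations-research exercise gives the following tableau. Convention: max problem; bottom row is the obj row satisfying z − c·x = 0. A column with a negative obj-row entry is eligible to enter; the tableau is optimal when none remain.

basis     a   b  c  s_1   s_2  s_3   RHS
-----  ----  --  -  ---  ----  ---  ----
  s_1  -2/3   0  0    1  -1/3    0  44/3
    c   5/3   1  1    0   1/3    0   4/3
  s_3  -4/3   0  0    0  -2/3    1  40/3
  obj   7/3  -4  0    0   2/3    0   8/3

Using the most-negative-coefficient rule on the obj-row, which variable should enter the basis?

Negative obj-row entries: b: -4.
The most negative is -4 in column b, so b enters.

b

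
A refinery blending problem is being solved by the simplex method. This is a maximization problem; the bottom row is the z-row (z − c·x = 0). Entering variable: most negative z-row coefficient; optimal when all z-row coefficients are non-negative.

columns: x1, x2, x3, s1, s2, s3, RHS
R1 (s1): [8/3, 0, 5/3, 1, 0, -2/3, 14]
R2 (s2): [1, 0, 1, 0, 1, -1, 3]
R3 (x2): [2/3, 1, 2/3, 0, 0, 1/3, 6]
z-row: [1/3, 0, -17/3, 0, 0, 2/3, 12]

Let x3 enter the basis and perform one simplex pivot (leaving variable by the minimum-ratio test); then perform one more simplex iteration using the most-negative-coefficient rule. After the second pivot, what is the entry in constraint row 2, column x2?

Ratio test on column x3 — row 1: 14/(5/3) = 42/5; row 2: 3/1 = 3; row 3: 6/(2/3) = 9. Minimum is 3 at row 2 (s2 leaves); pivot element 1.
Divide row 2 by 1; eliminate column x3 from the other rows.
Second iteration: most negative z-row entry is -5 in column s3, so s3 enters.
Ratio test on column s3 — row 1: 9/1 = 9; row 2: entry -1 ≤ 0; row 3: 4/1 = 4. Minimum is 4 at row 3 (x2 leaves); pivot element 1.
Divide row 3 by 1; eliminate column s3 from the other rows.
After both pivots, the entry at constraint row 2, column x2 is 1.

1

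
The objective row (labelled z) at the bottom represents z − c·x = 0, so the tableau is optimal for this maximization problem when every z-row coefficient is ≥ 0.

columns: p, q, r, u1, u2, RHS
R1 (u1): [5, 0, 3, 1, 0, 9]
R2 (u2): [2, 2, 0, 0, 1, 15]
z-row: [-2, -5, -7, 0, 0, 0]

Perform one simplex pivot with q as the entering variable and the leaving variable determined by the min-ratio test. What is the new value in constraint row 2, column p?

Ratio test on column q — row 1: entry 0 ≤ 0; row 2: 15/2 = 15/2. Minimum is 15/2 at row 2 (u2 leaves); pivot element 2.
Divide row 2 by 2; eliminate column q from the other rows.
In the new row 2, the p entry is the old entry divided by the pivot: 2/2 = 1.

1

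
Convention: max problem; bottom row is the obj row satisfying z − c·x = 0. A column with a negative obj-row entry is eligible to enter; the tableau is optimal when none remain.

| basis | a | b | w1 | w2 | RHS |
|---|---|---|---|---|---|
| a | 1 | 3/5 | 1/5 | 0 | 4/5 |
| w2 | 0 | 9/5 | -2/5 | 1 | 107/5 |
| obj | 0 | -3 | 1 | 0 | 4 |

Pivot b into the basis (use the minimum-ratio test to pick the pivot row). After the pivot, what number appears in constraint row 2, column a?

-3

Ratio test on column b — row 1: (4/5)/(3/5) = 4/3; row 2: (107/5)/(9/5) = 107/9. Minimum is 4/3 at row 1 (a leaves); pivot element 3/5.
Divide row 1 by 3/5; eliminate column b from the other rows.
Row 2 update in column a: 0 − (9/5)·(5/3) = -3.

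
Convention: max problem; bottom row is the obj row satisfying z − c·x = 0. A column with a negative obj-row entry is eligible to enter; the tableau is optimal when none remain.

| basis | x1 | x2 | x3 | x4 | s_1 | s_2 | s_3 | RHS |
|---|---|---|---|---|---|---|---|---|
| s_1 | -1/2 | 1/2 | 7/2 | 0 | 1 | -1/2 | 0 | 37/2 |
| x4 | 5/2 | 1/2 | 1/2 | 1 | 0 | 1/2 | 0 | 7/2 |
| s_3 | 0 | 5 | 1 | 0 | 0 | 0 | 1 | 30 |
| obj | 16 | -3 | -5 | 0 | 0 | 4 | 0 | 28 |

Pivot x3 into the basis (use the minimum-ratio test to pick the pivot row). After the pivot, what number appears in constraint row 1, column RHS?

37/7

Ratio test on column x3 — row 1: (37/2)/(7/2) = 37/7; row 2: (7/2)/(1/2) = 7; row 3: 30/1 = 30. Minimum is 37/7 at row 1 (s_1 leaves); pivot element 7/2.
Divide row 1 by 7/2; eliminate column x3 from the other rows.
In the new row 1, the RHS entry is the old entry divided by the pivot: (37/2)/(7/2) = 37/7.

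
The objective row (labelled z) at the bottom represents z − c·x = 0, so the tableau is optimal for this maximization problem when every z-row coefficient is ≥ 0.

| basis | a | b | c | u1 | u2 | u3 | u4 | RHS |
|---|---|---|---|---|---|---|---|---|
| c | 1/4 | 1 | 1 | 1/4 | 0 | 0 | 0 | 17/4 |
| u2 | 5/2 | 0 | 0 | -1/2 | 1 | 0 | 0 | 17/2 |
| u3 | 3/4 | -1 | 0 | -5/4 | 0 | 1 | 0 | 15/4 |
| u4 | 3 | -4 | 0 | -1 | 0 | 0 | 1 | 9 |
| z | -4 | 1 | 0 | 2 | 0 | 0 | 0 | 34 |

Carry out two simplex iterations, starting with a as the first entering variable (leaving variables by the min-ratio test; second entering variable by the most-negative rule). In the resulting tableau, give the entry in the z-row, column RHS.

473/10

Ratio test on column a — row 1: (17/4)/(1/4) = 17; row 2: (17/2)/(5/2) = 17/5; row 3: (15/4)/(3/4) = 5; row 4: 9/3 = 3. Minimum is 3 at row 4 (u4 leaves); pivot element 3.
Divide row 4 by 3; eliminate column a from the other rows.
Second iteration: most negative z-row entry is -13/3 in column b, so b enters.
Ratio test on column b — row 1: (7/2)/(4/3) = 21/8; row 2: 1/(10/3) = 3/10; row 3: entry 0 ≤ 0; row 4: entry -4/3 ≤ 0. Minimum is 3/10 at row 2 (u2 leaves); pivot element 10/3.
Divide row 2 by 10/3; eliminate column b from the other rows.
After both pivots, the entry at the z-row, column RHS is 473/10.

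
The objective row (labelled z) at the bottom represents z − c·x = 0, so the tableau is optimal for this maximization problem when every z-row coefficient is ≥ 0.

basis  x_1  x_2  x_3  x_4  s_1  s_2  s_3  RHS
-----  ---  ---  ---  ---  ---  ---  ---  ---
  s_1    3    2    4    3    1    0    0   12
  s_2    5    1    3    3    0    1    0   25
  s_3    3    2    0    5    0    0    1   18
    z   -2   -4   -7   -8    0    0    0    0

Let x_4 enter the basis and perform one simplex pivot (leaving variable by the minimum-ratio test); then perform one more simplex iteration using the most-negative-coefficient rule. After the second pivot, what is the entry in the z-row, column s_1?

Ratio test on column x_4 — row 1: 12/3 = 4; row 2: 25/3 = 25/3; row 3: 18/5 = 18/5. Minimum is 18/5 at row 3 (s_3 leaves); pivot element 5.
Divide row 3 by 5; eliminate column x_4 from the other rows.
Second iteration: most negative z-row entry is -7 in column x_3, so x_3 enters.
Ratio test on column x_3 — row 1: (6/5)/4 = 3/10; row 2: (71/5)/3 = 71/15; row 3: entry 0 ≤ 0. Minimum is 3/10 at row 1 (s_1 leaves); pivot element 4.
Divide row 1 by 4; eliminate column x_3 from the other rows.
After both pivots, the entry at the z-row, column s_1 is 7/4.

7/4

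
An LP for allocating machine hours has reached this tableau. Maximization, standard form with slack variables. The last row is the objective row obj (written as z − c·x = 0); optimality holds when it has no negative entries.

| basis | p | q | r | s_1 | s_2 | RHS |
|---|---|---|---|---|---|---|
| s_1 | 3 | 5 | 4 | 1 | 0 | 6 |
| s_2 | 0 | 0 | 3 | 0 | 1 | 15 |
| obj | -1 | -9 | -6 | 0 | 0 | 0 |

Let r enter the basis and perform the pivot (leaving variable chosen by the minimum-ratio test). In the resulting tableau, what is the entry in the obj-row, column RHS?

9

Ratio test on column r — row 1: 6/4 = 3/2; row 2: 15/3 = 5. Minimum is 3/2 at row 1 (s_1 leaves); pivot element 4.
Divide row 1 by 4; eliminate column r from the other rows.
obj-row update in column RHS: 0 − (-6)·(3/2) = 9.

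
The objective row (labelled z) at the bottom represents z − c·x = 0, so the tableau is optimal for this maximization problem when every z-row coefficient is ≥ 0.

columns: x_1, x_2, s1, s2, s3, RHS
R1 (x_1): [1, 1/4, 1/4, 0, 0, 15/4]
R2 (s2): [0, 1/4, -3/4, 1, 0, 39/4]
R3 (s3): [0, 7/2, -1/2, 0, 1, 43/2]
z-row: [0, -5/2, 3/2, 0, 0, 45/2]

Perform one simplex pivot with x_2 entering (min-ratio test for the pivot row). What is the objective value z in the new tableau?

Ratio test on column x_2 — row 1: (15/4)/(1/4) = 15; row 2: (39/4)/(1/4) = 39; row 3: (43/2)/(7/2) = 43/7. Minimum is 43/7 at row 3 (s3 leaves); pivot element 7/2.
Pivot on row 3; the z-row RHS becomes 45/2 − (-5/2)·(43/7) = 265/7.

265/7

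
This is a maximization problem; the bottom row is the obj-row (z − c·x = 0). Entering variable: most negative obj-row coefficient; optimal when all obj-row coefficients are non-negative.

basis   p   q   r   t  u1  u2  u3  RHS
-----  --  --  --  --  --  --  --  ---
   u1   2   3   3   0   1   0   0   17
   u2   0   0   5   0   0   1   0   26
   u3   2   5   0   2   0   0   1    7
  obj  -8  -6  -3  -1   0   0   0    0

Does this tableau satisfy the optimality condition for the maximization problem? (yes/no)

no

The obj-row has a negative entry -8 in column p, so it is not optimal.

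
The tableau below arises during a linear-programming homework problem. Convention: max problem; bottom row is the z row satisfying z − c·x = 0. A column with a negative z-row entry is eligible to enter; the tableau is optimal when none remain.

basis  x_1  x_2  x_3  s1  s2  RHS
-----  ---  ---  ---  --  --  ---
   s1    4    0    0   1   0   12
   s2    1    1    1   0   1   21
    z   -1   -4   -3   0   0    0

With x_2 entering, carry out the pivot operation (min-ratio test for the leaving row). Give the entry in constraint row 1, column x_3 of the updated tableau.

Ratio test on column x_2 — row 1: entry 0 ≤ 0; row 2: 21/1 = 21. Minimum is 21 at row 2 (s2 leaves); pivot element 1.
Divide row 2 by 1; eliminate column x_2 from the other rows.
Row 1 update in column x_3: 0 − 0·1 = 0.

0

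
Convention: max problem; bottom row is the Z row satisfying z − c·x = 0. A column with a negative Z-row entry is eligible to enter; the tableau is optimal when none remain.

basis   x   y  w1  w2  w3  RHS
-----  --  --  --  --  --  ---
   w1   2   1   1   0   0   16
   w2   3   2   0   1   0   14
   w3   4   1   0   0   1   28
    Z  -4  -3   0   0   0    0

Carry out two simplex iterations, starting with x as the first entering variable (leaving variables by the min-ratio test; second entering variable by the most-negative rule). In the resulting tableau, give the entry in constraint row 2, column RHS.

7

Ratio test on column x — row 1: 16/2 = 8; row 2: 14/3 = 14/3; row 3: 28/4 = 7. Minimum is 14/3 at row 2 (w2 leaves); pivot element 3.
Divide row 2 by 3; eliminate column x from the other rows.
Second iteration: most negative Z-row entry is -1/3 in column y, so y enters.
Ratio test on column y — row 1: entry -1/3 ≤ 0; row 2: (14/3)/(2/3) = 7; row 3: entry -5/3 ≤ 0. Minimum is 7 at row 2 (x leaves); pivot element 2/3.
Divide row 2 by 2/3; eliminate column y from the other rows.
After both pivots, the entry at constraint row 2, column RHS is 7.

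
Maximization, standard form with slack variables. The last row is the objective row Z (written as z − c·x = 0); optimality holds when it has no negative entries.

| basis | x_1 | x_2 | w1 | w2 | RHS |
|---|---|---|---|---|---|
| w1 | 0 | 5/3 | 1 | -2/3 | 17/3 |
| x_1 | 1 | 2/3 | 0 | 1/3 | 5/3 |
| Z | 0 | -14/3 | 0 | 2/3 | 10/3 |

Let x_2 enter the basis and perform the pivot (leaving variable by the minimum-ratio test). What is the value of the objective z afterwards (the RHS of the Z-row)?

15

Ratio test on column x_2 — row 1: (17/3)/(5/3) = 17/5; row 2: (5/3)/(2/3) = 5/2. Minimum is 5/2 at row 2 (x_1 leaves); pivot element 2/3.
Pivot on row 2; the Z-row RHS becomes 10/3 − (-14/3)·(5/2) = 15.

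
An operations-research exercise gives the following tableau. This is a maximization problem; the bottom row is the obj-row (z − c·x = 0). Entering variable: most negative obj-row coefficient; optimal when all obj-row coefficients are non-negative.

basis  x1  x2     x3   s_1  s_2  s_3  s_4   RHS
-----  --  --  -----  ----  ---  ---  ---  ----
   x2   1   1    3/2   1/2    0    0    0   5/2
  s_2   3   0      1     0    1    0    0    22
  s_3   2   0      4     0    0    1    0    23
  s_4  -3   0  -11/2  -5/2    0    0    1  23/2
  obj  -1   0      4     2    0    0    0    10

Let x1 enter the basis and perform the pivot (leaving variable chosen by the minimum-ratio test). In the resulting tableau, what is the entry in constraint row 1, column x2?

1

Ratio test on column x1 — row 1: (5/2)/1 = 5/2; row 2: 22/3 = 22/3; row 3: 23/2 = 23/2; row 4: entry -3 ≤ 0. Minimum is 5/2 at row 1 (x2 leaves); pivot element 1.
Divide row 1 by 1; eliminate column x1 from the other rows.
In the new row 1, the x2 entry is the old entry divided by the pivot: 1/1 = 1.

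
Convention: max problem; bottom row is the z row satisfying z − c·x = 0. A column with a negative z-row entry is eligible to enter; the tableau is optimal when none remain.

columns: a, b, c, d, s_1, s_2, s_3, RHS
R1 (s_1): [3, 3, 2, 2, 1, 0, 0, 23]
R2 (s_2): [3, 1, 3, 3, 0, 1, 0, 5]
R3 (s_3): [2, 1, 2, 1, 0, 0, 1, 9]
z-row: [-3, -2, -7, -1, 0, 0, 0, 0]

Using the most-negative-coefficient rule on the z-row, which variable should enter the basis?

c

Negative z-row entries: a: -3, b: -2, c: -7, d: -1.
The most negative is -7 in column c, so c enters.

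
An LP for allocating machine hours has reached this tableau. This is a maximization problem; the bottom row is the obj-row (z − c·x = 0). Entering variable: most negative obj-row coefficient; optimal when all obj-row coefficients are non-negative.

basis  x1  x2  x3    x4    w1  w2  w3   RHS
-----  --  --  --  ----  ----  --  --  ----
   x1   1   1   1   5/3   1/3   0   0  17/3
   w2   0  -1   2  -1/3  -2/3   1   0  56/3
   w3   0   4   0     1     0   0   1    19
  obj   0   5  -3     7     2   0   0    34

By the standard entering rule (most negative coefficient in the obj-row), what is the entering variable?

x3

Negative obj-row entries: x3: -3.
The most negative is -3 in column x3, so x3 enters.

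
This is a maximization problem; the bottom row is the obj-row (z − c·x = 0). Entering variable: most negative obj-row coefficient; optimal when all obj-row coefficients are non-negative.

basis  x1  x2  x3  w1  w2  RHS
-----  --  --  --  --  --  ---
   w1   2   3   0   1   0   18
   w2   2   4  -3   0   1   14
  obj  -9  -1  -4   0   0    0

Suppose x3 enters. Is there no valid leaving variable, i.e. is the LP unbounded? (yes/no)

Every constraint-row entry in column x3 is ≤ 0, so increasing x3 is unbounded.

yes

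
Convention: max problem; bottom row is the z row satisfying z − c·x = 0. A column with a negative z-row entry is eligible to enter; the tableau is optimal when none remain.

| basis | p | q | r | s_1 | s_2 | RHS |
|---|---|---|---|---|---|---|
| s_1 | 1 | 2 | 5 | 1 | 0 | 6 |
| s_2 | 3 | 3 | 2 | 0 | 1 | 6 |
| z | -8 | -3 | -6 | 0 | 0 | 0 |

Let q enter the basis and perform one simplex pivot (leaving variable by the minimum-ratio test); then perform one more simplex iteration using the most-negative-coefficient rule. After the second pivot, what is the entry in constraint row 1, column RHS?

Ratio test on column q — row 1: 6/2 = 3; row 2: 6/3 = 2. Minimum is 2 at row 2 (s_2 leaves); pivot element 3.
Divide row 2 by 3; eliminate column q from the other rows.
Second iteration: most negative z-row entry is -5 in column p, so p enters.
Ratio test on column p — row 1: entry -1 ≤ 0; row 2: 2/1 = 2. Minimum is 2 at row 2 (q leaves); pivot element 1.
Divide row 2 by 1; eliminate column p from the other rows.
After both pivots, the entry at constraint row 1, column RHS is 4.

4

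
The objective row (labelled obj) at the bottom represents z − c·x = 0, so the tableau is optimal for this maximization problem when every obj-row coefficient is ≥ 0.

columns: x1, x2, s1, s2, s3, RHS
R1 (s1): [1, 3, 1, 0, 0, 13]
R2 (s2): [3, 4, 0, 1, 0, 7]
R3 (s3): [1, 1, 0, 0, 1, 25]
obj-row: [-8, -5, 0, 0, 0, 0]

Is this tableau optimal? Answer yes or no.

no

The obj-row has a negative entry -8 in column x1, so it is not optimal.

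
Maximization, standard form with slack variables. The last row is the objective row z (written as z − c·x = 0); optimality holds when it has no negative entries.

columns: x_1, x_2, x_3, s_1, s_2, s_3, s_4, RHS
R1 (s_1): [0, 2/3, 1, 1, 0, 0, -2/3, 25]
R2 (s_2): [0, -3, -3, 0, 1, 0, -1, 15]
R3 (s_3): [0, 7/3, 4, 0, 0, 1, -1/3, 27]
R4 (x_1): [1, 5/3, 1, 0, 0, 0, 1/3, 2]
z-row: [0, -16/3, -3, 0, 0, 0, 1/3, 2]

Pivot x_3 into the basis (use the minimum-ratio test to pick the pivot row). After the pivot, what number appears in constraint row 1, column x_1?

-1

Ratio test on column x_3 — row 1: 25/1 = 25; row 2: entry -3 ≤ 0; row 3: 27/4 = 27/4; row 4: 2/1 = 2. Minimum is 2 at row 4 (x_1 leaves); pivot element 1.
Divide row 4 by 1; eliminate column x_3 from the other rows.
Row 1 update in column x_1: 0 − 1·1 = -1.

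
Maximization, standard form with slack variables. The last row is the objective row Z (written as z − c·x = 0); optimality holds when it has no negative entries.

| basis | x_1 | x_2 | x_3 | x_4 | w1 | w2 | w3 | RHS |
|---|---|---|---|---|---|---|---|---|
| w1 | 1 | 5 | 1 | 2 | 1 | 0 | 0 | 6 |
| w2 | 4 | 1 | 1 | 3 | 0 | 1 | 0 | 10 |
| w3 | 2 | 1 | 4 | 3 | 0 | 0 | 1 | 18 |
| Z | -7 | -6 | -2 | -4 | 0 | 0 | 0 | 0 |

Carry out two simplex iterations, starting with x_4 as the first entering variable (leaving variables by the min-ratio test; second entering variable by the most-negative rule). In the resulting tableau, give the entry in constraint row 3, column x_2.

-26/5

Ratio test on column x_4 — row 1: 6/2 = 3; row 2: 10/3 = 10/3; row 3: 18/3 = 6. Minimum is 3 at row 1 (w1 leaves); pivot element 2.
Divide row 1 by 2; eliminate column x_4 from the other rows.
Second iteration: most negative Z-row entry is -5 in column x_1, so x_1 enters.
Ratio test on column x_1 — row 1: 3/(1/2) = 6; row 2: 1/(5/2) = 2/5; row 3: 9/(1/2) = 18. Minimum is 2/5 at row 2 (w2 leaves); pivot element 5/2.
Divide row 2 by 5/2; eliminate column x_1 from the other rows.
After both pivots, the entry at constraint row 3, column x_2 is -26/5.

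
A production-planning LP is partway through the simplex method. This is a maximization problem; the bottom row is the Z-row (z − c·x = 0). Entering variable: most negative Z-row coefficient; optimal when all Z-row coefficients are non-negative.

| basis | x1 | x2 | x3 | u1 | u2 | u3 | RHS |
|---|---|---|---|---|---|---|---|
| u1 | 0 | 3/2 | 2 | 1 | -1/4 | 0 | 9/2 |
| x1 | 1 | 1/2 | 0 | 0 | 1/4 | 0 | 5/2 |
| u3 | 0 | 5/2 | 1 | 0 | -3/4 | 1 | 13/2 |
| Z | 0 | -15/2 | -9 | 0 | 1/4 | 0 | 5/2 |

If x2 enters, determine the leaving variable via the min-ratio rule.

Column x2 entries and ratios — u1: (9/2)/(3/2) = 3; x1: (5/2)/(1/2) = 5; u3: (13/2)/(5/2) = 13/5.
Smallest ratio is 13/5 in the row of u3, so u3 leaves.

u3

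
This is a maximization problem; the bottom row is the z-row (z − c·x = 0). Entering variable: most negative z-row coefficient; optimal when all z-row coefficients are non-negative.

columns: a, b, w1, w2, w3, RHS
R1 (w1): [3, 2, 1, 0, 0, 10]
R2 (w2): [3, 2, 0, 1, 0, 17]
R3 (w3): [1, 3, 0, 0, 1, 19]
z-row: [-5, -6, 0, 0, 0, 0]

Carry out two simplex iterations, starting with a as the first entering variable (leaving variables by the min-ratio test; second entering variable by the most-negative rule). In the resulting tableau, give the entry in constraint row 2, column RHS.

7

Ratio test on column a — row 1: 10/3 = 10/3; row 2: 17/3 = 17/3; row 3: 19/1 = 19. Minimum is 10/3 at row 1 (w1 leaves); pivot element 3.
Divide row 1 by 3; eliminate column a from the other rows.
Second iteration: most negative z-row entry is -8/3 in column b, so b enters.
Ratio test on column b — row 1: (10/3)/(2/3) = 5; row 2: entry 0 ≤ 0; row 3: (47/3)/(7/3) = 47/7. Minimum is 5 at row 1 (a leaves); pivot element 2/3.
Divide row 1 by 2/3; eliminate column b from the other rows.
After both pivots, the entry at constraint row 2, column RHS is 7.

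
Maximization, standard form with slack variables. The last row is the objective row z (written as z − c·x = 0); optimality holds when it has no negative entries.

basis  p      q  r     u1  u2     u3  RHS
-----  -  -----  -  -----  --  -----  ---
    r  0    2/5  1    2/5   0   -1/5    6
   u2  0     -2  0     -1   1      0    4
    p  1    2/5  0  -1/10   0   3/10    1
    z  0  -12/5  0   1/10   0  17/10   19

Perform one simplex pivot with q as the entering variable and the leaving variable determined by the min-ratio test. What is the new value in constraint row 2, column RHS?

9

Ratio test on column q — row 1: 6/(2/5) = 15; row 2: entry -2 ≤ 0; row 3: 1/(2/5) = 5/2. Minimum is 5/2 at row 3 (p leaves); pivot element 2/5.
Divide row 3 by 2/5; eliminate column q from the other rows.
Row 2 update in column RHS: 4 − (-2)·(5/2) = 9.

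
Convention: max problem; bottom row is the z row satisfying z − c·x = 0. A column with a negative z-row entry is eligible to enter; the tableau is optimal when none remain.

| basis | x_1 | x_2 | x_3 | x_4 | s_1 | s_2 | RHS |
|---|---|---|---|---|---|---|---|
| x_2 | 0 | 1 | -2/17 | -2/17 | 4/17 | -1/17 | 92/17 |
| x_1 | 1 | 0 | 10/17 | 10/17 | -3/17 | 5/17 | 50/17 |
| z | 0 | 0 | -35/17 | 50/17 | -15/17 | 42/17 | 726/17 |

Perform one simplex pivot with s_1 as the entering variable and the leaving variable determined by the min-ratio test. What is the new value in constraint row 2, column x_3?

Ratio test on column s_1 — row 1: (92/17)/(4/17) = 23; row 2: entry -3/17 ≤ 0. Minimum is 23 at row 1 (x_2 leaves); pivot element 4/17.
Divide row 1 by 4/17; eliminate column s_1 from the other rows.
Row 2 update in column x_3: 10/17 − (-3/17)·(-1/2) = 1/2.

1/2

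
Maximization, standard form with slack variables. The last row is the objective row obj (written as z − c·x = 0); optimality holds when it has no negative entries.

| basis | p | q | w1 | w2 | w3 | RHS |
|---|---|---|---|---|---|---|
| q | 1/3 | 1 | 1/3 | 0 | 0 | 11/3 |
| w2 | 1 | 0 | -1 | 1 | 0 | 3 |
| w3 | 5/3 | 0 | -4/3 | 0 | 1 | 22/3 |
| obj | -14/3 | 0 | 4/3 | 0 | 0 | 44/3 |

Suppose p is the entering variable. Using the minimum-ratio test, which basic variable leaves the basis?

w2

Column p entries and ratios — q: (11/3)/(1/3) = 11; w2: 3/1 = 3; w3: (22/3)/(5/3) = 22/5.
Smallest ratio is 3 in the row of w2, so w2 leaves.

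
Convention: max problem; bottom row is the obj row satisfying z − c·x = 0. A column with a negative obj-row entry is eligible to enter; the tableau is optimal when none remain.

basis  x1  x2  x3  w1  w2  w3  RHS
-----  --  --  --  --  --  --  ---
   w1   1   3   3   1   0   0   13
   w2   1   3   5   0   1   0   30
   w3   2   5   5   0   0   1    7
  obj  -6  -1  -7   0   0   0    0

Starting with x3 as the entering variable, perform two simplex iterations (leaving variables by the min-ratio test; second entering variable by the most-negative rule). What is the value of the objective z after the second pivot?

Ratio test on column x3 — row 1: 13/3 = 13/3; row 2: 30/5 = 6; row 3: 7/5 = 7/5. Minimum is 7/5 at row 3 (w3 leaves); pivot element 5.
Pivot on row 3; the obj-row RHS becomes 0 − (-7)·(7/5) = 49/5.
Next entering variable (most negative obj-row entry -16/5): x1.
Ratio test on column x1 — row 1: entry -1/5 ≤ 0; row 2: entry -1 ≤ 0; row 3: (7/5)/(2/5) = 7/2. Minimum is 7/2 at row 3 (x3 leaves); pivot element 2/5.
After the second pivot the obj-row RHS is 49/5 − (-16/5)·(7/2) = 21.

21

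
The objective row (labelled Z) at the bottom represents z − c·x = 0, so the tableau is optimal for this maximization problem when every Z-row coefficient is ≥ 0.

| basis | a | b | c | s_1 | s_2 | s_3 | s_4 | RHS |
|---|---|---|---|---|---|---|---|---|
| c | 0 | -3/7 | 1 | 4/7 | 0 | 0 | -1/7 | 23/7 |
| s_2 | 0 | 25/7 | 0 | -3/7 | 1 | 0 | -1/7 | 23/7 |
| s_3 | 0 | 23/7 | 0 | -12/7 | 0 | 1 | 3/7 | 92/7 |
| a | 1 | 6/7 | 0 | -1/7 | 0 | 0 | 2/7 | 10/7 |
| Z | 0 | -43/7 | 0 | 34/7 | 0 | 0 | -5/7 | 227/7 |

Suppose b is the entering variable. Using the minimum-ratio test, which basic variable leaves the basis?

Column b entries and ratios — c: -3/7 ≤ 0, skip; s_2: (23/7)/(25/7) = 23/25; s_3: (92/7)/(23/7) = 4; a: (10/7)/(6/7) = 5/3.
Smallest ratio is 23/25 in the row of s_2, so s_2 leaves.

s_2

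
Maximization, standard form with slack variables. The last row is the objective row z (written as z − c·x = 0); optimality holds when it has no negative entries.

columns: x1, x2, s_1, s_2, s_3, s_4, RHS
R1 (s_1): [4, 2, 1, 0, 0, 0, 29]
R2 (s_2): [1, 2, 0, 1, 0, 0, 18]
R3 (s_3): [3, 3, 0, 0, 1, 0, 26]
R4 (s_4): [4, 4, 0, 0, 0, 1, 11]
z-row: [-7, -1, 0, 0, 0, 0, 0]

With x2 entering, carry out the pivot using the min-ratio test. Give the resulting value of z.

11/4

Ratio test on column x2 — row 1: 29/2 = 29/2; row 2: 18/2 = 9; row 3: 26/3 = 26/3; row 4: 11/4 = 11/4. Minimum is 11/4 at row 4 (s_4 leaves); pivot element 4.
Pivot on row 4; the z-row RHS becomes 0 − (-1)·(11/4) = 11/4.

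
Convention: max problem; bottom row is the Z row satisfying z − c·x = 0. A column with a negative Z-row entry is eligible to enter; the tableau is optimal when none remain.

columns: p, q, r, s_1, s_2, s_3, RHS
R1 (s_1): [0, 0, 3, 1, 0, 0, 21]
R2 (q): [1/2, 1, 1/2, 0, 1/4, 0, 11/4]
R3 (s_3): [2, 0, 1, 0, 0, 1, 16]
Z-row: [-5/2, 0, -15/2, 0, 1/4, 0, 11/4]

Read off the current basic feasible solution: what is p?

0

p is not in the basis, so in the current basic feasible solution p = 0.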